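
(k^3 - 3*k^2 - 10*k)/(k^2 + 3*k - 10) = k*(k^2 - 3*k - 10)/(k^2 + 3*k - 10)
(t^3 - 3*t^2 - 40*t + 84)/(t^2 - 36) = (t^2 - 9*t + 14)/(t - 6)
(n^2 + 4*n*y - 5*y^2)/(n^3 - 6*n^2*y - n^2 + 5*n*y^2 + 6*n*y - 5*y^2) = (-n - 5*y)/(-n^2 + 5*n*y + n - 5*y)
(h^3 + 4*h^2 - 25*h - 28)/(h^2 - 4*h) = h + 8 + 7/h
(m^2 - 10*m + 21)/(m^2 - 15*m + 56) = (m - 3)/(m - 8)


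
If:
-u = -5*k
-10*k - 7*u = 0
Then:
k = 0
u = 0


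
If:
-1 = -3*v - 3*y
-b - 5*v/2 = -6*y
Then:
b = 17*y/2 - 5/6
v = 1/3 - y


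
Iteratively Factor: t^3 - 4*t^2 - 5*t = (t)*(t^2 - 4*t - 5) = t*(t + 1)*(t - 5)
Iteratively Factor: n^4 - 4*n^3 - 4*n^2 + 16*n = (n - 2)*(n^3 - 2*n^2 - 8*n) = (n - 4)*(n - 2)*(n^2 + 2*n) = n*(n - 4)*(n - 2)*(n + 2)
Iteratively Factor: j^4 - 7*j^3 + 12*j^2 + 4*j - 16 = (j - 4)*(j^3 - 3*j^2 + 4) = (j - 4)*(j - 2)*(j^2 - j - 2) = (j - 4)*(j - 2)^2*(j + 1)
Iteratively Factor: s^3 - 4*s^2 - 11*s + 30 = (s + 3)*(s^2 - 7*s + 10) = (s - 5)*(s + 3)*(s - 2)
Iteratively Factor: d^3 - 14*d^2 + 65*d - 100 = (d - 5)*(d^2 - 9*d + 20) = (d - 5)*(d - 4)*(d - 5)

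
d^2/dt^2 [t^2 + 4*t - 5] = 2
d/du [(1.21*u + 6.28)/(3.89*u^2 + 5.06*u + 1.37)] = (4.7069*u^2 + 6.1226*u - (1.21*u + 6.28)*(7.78*u + 5.06) + 1.6577)/(3.89*u^2 + 5.06*u + 1.37)^2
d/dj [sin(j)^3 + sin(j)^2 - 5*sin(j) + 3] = (3*sin(j)^2 + 2*sin(j) - 5)*cos(j)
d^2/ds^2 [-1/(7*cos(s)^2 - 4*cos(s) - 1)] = (-196*sin(s)^4 + 142*sin(s)^2 - 101*cos(s) + 21*cos(3*s) + 100)/(7*sin(s)^2 + 4*cos(s) - 6)^3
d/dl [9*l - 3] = 9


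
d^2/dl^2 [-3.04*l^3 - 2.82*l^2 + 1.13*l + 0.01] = -18.24*l - 5.64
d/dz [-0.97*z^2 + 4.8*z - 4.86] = 4.8 - 1.94*z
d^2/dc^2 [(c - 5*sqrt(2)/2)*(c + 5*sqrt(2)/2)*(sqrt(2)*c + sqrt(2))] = sqrt(2)*(6*c + 2)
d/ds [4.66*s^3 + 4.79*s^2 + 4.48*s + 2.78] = 13.98*s^2 + 9.58*s + 4.48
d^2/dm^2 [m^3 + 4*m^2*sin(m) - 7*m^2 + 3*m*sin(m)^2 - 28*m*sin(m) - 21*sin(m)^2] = -4*m^2*sin(m) + 28*m*sin(m) + 16*m*cos(m) + 6*m*cos(2*m) + 6*m + 8*sin(m) + 6*sin(2*m) - 56*cos(m) - 42*cos(2*m) - 14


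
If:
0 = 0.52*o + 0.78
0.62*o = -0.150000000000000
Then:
No Solution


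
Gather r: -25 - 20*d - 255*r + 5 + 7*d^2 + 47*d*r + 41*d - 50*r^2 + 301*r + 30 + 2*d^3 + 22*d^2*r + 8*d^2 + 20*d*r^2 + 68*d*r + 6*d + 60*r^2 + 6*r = 2*d^3 + 15*d^2 + 27*d + r^2*(20*d + 10) + r*(22*d^2 + 115*d + 52) + 10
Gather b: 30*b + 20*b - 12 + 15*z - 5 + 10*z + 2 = 50*b + 25*z - 15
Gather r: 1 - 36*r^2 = 1 - 36*r^2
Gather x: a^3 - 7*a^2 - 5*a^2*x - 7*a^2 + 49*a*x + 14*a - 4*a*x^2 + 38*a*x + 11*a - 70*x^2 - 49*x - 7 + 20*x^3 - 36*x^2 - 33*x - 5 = a^3 - 14*a^2 + 25*a + 20*x^3 + x^2*(-4*a - 106) + x*(-5*a^2 + 87*a - 82) - 12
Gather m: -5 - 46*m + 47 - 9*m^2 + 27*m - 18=-9*m^2 - 19*m + 24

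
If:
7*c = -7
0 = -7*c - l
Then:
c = -1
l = 7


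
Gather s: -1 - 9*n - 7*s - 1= -9*n - 7*s - 2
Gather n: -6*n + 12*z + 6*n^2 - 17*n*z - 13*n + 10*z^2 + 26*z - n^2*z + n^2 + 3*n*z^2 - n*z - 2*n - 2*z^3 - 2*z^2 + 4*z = n^2*(7 - z) + n*(3*z^2 - 18*z - 21) - 2*z^3 + 8*z^2 + 42*z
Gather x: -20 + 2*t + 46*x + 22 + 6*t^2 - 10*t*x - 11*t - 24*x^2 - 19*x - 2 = 6*t^2 - 9*t - 24*x^2 + x*(27 - 10*t)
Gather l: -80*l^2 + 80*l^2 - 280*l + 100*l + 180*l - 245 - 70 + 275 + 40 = 0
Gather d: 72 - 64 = 8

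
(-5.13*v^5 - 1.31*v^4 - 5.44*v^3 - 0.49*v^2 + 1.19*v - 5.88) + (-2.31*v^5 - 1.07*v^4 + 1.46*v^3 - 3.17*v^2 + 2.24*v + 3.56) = -7.44*v^5 - 2.38*v^4 - 3.98*v^3 - 3.66*v^2 + 3.43*v - 2.32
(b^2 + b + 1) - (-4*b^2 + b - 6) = 5*b^2 + 7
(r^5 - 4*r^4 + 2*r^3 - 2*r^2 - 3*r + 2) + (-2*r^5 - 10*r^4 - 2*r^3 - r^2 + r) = -r^5 - 14*r^4 - 3*r^2 - 2*r + 2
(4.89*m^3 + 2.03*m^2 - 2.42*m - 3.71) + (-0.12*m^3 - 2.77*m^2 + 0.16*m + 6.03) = 4.77*m^3 - 0.74*m^2 - 2.26*m + 2.32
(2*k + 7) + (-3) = 2*k + 4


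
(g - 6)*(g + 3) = g^2 - 3*g - 18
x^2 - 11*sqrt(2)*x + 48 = (x - 8*sqrt(2))*(x - 3*sqrt(2))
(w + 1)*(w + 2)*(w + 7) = w^3 + 10*w^2 + 23*w + 14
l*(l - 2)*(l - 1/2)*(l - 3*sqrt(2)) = l^4 - 3*sqrt(2)*l^3 - 5*l^3/2 + l^2 + 15*sqrt(2)*l^2/2 - 3*sqrt(2)*l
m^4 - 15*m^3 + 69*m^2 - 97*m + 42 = (m - 7)*(m - 6)*(m - 1)^2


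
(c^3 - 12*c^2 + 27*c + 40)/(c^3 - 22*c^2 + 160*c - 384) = (c^2 - 4*c - 5)/(c^2 - 14*c + 48)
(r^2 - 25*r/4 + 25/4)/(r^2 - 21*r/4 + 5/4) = (4*r - 5)/(4*r - 1)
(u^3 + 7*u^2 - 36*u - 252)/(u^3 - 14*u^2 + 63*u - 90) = (u^2 + 13*u + 42)/(u^2 - 8*u + 15)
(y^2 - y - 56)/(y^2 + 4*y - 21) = (y - 8)/(y - 3)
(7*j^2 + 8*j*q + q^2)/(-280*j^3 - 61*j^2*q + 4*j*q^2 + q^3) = (j + q)/(-40*j^2 - 3*j*q + q^2)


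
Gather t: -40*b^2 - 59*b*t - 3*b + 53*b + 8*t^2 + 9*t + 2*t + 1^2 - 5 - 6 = -40*b^2 + 50*b + 8*t^2 + t*(11 - 59*b) - 10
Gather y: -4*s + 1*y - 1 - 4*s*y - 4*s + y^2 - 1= -8*s + y^2 + y*(1 - 4*s) - 2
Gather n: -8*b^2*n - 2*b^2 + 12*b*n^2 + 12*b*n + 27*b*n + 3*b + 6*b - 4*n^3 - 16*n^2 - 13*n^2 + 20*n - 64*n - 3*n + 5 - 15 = -2*b^2 + 9*b - 4*n^3 + n^2*(12*b - 29) + n*(-8*b^2 + 39*b - 47) - 10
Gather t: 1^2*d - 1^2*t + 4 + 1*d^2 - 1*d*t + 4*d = d^2 + 5*d + t*(-d - 1) + 4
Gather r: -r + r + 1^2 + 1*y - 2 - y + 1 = 0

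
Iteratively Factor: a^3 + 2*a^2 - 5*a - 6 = (a + 1)*(a^2 + a - 6) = (a + 1)*(a + 3)*(a - 2)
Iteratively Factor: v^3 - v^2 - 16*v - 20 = (v - 5)*(v^2 + 4*v + 4) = (v - 5)*(v + 2)*(v + 2)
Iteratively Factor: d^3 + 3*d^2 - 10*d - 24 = (d - 3)*(d^2 + 6*d + 8) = (d - 3)*(d + 4)*(d + 2)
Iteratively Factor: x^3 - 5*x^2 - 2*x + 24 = (x + 2)*(x^2 - 7*x + 12) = (x - 3)*(x + 2)*(x - 4)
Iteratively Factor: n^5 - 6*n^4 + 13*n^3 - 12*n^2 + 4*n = (n - 2)*(n^4 - 4*n^3 + 5*n^2 - 2*n) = (n - 2)^2*(n^3 - 2*n^2 + n) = (n - 2)^2*(n - 1)*(n^2 - n) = (n - 2)^2*(n - 1)^2*(n)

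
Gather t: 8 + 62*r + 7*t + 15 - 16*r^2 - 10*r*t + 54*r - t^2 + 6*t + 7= -16*r^2 + 116*r - t^2 + t*(13 - 10*r) + 30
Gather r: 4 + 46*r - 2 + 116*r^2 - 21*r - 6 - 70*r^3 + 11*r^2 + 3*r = -70*r^3 + 127*r^2 + 28*r - 4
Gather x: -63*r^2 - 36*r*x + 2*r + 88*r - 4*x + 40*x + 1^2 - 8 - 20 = -63*r^2 + 90*r + x*(36 - 36*r) - 27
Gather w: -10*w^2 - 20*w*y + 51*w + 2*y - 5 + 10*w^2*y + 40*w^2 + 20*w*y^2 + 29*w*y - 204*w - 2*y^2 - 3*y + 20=w^2*(10*y + 30) + w*(20*y^2 + 9*y - 153) - 2*y^2 - y + 15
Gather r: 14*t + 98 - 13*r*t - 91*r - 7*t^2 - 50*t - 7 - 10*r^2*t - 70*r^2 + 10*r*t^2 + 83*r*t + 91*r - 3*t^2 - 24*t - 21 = r^2*(-10*t - 70) + r*(10*t^2 + 70*t) - 10*t^2 - 60*t + 70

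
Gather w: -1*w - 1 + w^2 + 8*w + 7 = w^2 + 7*w + 6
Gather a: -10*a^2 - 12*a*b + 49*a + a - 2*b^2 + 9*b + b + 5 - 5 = -10*a^2 + a*(50 - 12*b) - 2*b^2 + 10*b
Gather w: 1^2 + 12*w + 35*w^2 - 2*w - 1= 35*w^2 + 10*w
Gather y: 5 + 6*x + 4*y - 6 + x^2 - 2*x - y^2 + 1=x^2 + 4*x - y^2 + 4*y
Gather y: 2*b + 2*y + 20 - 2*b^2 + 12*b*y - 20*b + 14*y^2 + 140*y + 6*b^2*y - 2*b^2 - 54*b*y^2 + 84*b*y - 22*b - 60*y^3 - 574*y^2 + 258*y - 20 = -4*b^2 - 40*b - 60*y^3 + y^2*(-54*b - 560) + y*(6*b^2 + 96*b + 400)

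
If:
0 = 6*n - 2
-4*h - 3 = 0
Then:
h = -3/4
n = 1/3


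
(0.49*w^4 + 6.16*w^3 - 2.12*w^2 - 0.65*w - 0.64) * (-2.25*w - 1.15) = -1.1025*w^5 - 14.4235*w^4 - 2.314*w^3 + 3.9005*w^2 + 2.1875*w + 0.736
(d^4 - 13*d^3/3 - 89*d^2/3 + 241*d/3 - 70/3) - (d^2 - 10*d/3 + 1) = d^4 - 13*d^3/3 - 92*d^2/3 + 251*d/3 - 73/3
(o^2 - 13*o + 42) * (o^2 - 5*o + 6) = o^4 - 18*o^3 + 113*o^2 - 288*o + 252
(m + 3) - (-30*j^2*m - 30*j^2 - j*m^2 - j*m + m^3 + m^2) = 30*j^2*m + 30*j^2 + j*m^2 + j*m - m^3 - m^2 + m + 3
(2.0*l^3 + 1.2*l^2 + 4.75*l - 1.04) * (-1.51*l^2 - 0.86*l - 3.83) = -3.02*l^5 - 3.532*l^4 - 15.8645*l^3 - 7.1106*l^2 - 17.2981*l + 3.9832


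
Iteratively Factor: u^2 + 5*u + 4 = (u + 4)*(u + 1)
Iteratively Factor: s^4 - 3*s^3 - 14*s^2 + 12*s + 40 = (s + 2)*(s^3 - 5*s^2 - 4*s + 20) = (s + 2)^2*(s^2 - 7*s + 10) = (s - 2)*(s + 2)^2*(s - 5)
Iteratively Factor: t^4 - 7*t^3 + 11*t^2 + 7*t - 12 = (t + 1)*(t^3 - 8*t^2 + 19*t - 12) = (t - 4)*(t + 1)*(t^2 - 4*t + 3) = (t - 4)*(t - 3)*(t + 1)*(t - 1)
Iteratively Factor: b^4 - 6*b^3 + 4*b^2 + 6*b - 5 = (b + 1)*(b^3 - 7*b^2 + 11*b - 5) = (b - 5)*(b + 1)*(b^2 - 2*b + 1) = (b - 5)*(b - 1)*(b + 1)*(b - 1)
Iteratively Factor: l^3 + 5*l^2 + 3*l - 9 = (l - 1)*(l^2 + 6*l + 9) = (l - 1)*(l + 3)*(l + 3)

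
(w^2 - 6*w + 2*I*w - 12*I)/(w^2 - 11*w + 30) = (w + 2*I)/(w - 5)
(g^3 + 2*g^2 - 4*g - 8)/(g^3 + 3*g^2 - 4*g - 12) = (g + 2)/(g + 3)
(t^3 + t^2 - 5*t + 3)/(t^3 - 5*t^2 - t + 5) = (t^2 + 2*t - 3)/(t^2 - 4*t - 5)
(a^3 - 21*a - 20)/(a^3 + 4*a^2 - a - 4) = (a - 5)/(a - 1)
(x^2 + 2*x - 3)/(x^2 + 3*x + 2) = (x^2 + 2*x - 3)/(x^2 + 3*x + 2)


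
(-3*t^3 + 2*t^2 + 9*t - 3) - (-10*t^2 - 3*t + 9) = -3*t^3 + 12*t^2 + 12*t - 12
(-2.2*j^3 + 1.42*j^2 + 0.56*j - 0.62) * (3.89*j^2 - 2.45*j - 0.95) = -8.558*j^5 + 10.9138*j^4 + 0.7894*j^3 - 5.1328*j^2 + 0.987*j + 0.589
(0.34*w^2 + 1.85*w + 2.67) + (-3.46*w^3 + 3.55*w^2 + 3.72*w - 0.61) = -3.46*w^3 + 3.89*w^2 + 5.57*w + 2.06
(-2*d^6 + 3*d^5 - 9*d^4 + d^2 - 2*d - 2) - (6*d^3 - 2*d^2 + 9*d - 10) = -2*d^6 + 3*d^5 - 9*d^4 - 6*d^3 + 3*d^2 - 11*d + 8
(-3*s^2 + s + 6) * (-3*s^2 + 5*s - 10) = 9*s^4 - 18*s^3 + 17*s^2 + 20*s - 60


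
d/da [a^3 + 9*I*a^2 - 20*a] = 3*a^2 + 18*I*a - 20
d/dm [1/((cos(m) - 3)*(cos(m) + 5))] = 2*(cos(m) + 1)*sin(m)/((cos(m) - 3)^2*(cos(m) + 5)^2)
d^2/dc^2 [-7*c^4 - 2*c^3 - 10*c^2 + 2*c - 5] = -84*c^2 - 12*c - 20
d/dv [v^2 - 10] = 2*v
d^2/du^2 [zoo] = 0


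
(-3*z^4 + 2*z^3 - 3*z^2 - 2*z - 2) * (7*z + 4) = -21*z^5 + 2*z^4 - 13*z^3 - 26*z^2 - 22*z - 8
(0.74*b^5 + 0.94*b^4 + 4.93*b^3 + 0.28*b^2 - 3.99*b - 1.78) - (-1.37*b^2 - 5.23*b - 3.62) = 0.74*b^5 + 0.94*b^4 + 4.93*b^3 + 1.65*b^2 + 1.24*b + 1.84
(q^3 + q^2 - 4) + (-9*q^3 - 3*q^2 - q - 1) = -8*q^3 - 2*q^2 - q - 5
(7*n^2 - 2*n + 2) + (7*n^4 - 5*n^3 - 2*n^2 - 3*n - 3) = 7*n^4 - 5*n^3 + 5*n^2 - 5*n - 1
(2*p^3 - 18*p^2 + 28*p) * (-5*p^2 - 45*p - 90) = -10*p^5 + 490*p^3 + 360*p^2 - 2520*p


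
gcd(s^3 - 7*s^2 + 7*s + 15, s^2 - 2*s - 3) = s^2 - 2*s - 3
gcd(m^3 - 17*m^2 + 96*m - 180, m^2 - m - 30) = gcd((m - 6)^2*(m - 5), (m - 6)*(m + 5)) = m - 6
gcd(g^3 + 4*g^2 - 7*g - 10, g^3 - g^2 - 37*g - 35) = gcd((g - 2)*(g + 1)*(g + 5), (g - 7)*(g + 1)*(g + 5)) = g^2 + 6*g + 5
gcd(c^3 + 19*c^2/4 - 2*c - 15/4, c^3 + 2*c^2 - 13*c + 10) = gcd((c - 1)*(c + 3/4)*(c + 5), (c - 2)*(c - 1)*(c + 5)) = c^2 + 4*c - 5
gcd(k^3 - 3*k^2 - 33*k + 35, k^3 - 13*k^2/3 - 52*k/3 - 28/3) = k - 7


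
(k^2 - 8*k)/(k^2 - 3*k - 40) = k/(k + 5)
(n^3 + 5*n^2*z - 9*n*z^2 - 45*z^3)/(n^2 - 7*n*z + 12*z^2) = (-n^2 - 8*n*z - 15*z^2)/(-n + 4*z)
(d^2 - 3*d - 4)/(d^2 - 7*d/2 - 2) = 2*(d + 1)/(2*d + 1)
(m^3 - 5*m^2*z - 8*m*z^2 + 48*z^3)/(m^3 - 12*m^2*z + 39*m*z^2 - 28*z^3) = (m^2 - m*z - 12*z^2)/(m^2 - 8*m*z + 7*z^2)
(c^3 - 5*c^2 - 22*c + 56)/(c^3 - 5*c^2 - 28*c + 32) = (c^2 - 9*c + 14)/(c^2 - 9*c + 8)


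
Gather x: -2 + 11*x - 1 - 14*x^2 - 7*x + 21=-14*x^2 + 4*x + 18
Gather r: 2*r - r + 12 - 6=r + 6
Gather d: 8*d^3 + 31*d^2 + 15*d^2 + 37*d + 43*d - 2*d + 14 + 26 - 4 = 8*d^3 + 46*d^2 + 78*d + 36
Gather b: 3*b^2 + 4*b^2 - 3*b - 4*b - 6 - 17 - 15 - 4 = 7*b^2 - 7*b - 42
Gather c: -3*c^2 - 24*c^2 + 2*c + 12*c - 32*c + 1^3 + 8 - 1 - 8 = -27*c^2 - 18*c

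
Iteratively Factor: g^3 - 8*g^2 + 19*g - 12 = (g - 3)*(g^2 - 5*g + 4) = (g - 4)*(g - 3)*(g - 1)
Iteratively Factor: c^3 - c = (c + 1)*(c^2 - c) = (c - 1)*(c + 1)*(c)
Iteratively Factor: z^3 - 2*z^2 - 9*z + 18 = (z - 3)*(z^2 + z - 6) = (z - 3)*(z - 2)*(z + 3)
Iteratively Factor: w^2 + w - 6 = (w - 2)*(w + 3)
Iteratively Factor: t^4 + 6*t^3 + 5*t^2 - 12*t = (t + 4)*(t^3 + 2*t^2 - 3*t) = (t - 1)*(t + 4)*(t^2 + 3*t) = t*(t - 1)*(t + 4)*(t + 3)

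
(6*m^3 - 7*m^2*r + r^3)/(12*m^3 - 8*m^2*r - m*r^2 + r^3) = (-m + r)/(-2*m + r)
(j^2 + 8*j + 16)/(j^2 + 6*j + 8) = (j + 4)/(j + 2)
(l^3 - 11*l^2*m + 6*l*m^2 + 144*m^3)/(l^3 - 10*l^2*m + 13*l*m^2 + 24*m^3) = (l^2 - 3*l*m - 18*m^2)/(l^2 - 2*l*m - 3*m^2)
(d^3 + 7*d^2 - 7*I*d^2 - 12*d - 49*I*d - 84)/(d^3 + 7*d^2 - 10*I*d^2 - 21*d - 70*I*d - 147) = (d - 4*I)/(d - 7*I)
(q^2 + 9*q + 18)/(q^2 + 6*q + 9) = (q + 6)/(q + 3)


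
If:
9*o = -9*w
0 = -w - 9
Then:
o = 9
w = -9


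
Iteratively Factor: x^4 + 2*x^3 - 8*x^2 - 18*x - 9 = (x + 1)*(x^3 + x^2 - 9*x - 9) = (x + 1)^2*(x^2 - 9) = (x - 3)*(x + 1)^2*(x + 3)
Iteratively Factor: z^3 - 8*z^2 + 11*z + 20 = (z - 5)*(z^2 - 3*z - 4) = (z - 5)*(z + 1)*(z - 4)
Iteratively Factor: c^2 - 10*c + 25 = (c - 5)*(c - 5)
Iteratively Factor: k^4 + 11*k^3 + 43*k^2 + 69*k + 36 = (k + 4)*(k^3 + 7*k^2 + 15*k + 9) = (k + 3)*(k + 4)*(k^2 + 4*k + 3) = (k + 1)*(k + 3)*(k + 4)*(k + 3)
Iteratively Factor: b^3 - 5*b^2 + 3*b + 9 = (b - 3)*(b^2 - 2*b - 3) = (b - 3)^2*(b + 1)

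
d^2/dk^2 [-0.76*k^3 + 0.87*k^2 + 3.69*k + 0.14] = 1.74 - 4.56*k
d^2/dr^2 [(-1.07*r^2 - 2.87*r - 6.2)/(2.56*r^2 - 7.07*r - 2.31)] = (7.105427357601e-15*r^4 - 76.349952*r^3 - 281.759232*r^2 + 571.458048*r - 610.816696)/(16.777216*r^6 - 139.001856*r^5 + 338.467584*r^4 - 102.538331*r^3 - 305.414109*r^2 - 113.178681*r - 12.326391)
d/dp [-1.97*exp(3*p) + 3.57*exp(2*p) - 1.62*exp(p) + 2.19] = (-5.91*exp(2*p) + 7.14*exp(p) - 1.62)*exp(p)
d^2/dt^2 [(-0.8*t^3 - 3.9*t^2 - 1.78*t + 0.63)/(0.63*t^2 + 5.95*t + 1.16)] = (7.105427357601e-15*t^4 - 27.6493839999999*t^3 - 14.5285979999999*t^2 + 15.515394*t + 57.761782)/(0.250047*t^6 + 7.084665*t^5 + 68.291937*t^4 + 236.734435*t^3 + 125.743884*t^2 + 24.01896*t + 1.560896)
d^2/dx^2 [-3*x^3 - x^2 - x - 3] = -18*x - 2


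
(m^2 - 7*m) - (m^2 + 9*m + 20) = -16*m - 20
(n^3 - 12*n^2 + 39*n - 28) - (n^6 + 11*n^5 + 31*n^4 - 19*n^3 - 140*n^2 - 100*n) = -n^6 - 11*n^5 - 31*n^4 + 20*n^3 + 128*n^2 + 139*n - 28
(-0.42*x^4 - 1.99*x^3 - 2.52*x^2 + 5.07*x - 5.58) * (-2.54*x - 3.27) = 1.0668*x^5 + 6.428*x^4 + 12.9081*x^3 - 4.6374*x^2 - 2.4057*x + 18.2466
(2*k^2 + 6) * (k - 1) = 2*k^3 - 2*k^2 + 6*k - 6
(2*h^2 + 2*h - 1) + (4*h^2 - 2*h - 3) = 6*h^2 - 4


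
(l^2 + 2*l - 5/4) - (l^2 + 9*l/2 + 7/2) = -5*l/2 - 19/4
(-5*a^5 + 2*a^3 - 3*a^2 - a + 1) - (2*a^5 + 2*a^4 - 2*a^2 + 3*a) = -7*a^5 - 2*a^4 + 2*a^3 - a^2 - 4*a + 1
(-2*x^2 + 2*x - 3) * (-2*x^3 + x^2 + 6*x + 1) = 4*x^5 - 6*x^4 - 4*x^3 + 7*x^2 - 16*x - 3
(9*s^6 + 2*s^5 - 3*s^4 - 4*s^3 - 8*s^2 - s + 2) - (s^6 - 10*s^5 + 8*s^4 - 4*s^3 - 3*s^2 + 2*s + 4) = 8*s^6 + 12*s^5 - 11*s^4 - 5*s^2 - 3*s - 2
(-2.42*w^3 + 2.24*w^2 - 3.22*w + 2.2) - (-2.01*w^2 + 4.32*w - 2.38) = -2.42*w^3 + 4.25*w^2 - 7.54*w + 4.58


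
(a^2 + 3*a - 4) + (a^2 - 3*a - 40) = 2*a^2 - 44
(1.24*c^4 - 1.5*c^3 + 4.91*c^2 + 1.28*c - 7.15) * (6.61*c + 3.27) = 8.1964*c^5 - 5.8602*c^4 + 27.5501*c^3 + 24.5165*c^2 - 43.0759*c - 23.3805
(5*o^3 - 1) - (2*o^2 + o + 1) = 5*o^3 - 2*o^2 - o - 2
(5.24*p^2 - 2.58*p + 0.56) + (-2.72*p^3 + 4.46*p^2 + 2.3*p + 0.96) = -2.72*p^3 + 9.7*p^2 - 0.28*p + 1.52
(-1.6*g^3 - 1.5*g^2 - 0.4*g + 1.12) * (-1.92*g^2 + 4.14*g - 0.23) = 3.072*g^5 - 3.744*g^4 - 5.074*g^3 - 3.4614*g^2 + 4.7288*g - 0.2576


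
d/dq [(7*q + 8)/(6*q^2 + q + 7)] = (42*q^2 + 7*q - (7*q + 8)*(12*q + 1) + 49)/(6*q^2 + q + 7)^2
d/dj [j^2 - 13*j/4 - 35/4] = 2*j - 13/4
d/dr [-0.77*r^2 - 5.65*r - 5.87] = -1.54*r - 5.65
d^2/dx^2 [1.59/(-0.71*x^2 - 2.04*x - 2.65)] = (1.603038*x^2 + 4.605912*x - 1.59*(1.42*x + 2.04)*(2.84*x + 4.08) + 5.98317)/(0.71*x^2 + 2.04*x + 2.65)^3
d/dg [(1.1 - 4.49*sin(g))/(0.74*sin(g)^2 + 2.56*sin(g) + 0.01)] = (3.3226*sin(g)^2 - 1.628*sin(g) - 2.8609)*cos(g)/(0.5476*sin(g)^4 + 3.7888*sin(g)^3 + 6.5684*sin(g)^2 + 0.0512*sin(g) + 0.0001)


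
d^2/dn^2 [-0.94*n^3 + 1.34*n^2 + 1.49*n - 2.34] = 2.68 - 5.64*n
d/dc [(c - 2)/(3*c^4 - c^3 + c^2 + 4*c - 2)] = (3*c^4 - c^3 + c^2 + 4*c - (c - 2)*(12*c^3 - 3*c^2 + 2*c + 4) - 2)/(3*c^4 - c^3 + c^2 + 4*c - 2)^2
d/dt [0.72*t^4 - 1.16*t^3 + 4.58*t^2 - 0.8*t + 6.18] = 2.88*t^3 - 3.48*t^2 + 9.16*t - 0.8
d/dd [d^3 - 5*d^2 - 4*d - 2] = 3*d^2 - 10*d - 4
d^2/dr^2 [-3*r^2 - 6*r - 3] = -6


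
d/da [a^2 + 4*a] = 2*a + 4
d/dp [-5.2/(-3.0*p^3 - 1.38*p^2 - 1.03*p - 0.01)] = (-46.8*p^2 - 14.352*p - 5.356)/(3.0*p^3 + 1.38*p^2 + 1.03*p + 0.01)^2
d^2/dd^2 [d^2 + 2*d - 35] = 2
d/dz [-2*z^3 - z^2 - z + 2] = -6*z^2 - 2*z - 1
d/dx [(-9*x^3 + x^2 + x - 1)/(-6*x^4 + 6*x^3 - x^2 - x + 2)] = (-54*x^6 + 12*x^5 + 21*x^4 - 18*x^3 - 36*x^2 + 2*x + 1)/(36*x^8 - 72*x^7 + 48*x^6 - 35*x^4 + 26*x^3 - 3*x^2 - 4*x + 4)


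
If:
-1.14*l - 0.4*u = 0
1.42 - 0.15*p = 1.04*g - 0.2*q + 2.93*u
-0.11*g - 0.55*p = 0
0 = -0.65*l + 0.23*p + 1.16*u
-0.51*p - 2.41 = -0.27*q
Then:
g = 2.71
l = -0.03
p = -0.54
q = 7.90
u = 0.09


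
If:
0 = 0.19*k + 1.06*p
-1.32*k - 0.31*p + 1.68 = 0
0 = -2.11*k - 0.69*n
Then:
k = 1.33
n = -4.06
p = -0.24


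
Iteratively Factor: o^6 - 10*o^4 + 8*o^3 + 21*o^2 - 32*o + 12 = (o - 1)*(o^5 + o^4 - 9*o^3 - o^2 + 20*o - 12) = (o - 1)*(o + 2)*(o^4 - o^3 - 7*o^2 + 13*o - 6) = (o - 1)^2*(o + 2)*(o^3 - 7*o + 6) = (o - 1)^3*(o + 2)*(o^2 + o - 6) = (o - 1)^3*(o + 2)*(o + 3)*(o - 2)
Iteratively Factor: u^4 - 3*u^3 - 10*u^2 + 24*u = (u - 2)*(u^3 - u^2 - 12*u) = u*(u - 2)*(u^2 - u - 12) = u*(u - 4)*(u - 2)*(u + 3)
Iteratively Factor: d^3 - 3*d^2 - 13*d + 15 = (d + 3)*(d^2 - 6*d + 5) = (d - 1)*(d + 3)*(d - 5)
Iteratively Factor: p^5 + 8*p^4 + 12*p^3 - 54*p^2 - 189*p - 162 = (p + 3)*(p^4 + 5*p^3 - 3*p^2 - 45*p - 54) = (p + 2)*(p + 3)*(p^3 + 3*p^2 - 9*p - 27) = (p + 2)*(p + 3)^2*(p^2 - 9) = (p - 3)*(p + 2)*(p + 3)^2*(p + 3)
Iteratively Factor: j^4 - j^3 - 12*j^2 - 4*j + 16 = (j + 2)*(j^3 - 3*j^2 - 6*j + 8) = (j - 1)*(j + 2)*(j^2 - 2*j - 8) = (j - 4)*(j - 1)*(j + 2)*(j + 2)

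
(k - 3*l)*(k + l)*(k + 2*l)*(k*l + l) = k^4*l + k^3*l - 7*k^2*l^3 - 6*k*l^4 - 7*k*l^3 - 6*l^4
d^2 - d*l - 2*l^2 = (d - 2*l)*(d + l)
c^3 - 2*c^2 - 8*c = c*(c - 4)*(c + 2)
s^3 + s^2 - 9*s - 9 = (s - 3)*(s + 1)*(s + 3)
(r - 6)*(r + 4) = r^2 - 2*r - 24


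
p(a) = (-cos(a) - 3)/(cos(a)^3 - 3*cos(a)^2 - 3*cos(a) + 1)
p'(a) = (-cos(a) - 3)*(3*sin(a)*cos(a)^2 - 6*sin(a)*cos(a) - 3*sin(a))/(cos(a)^3 - 3*cos(a)^2 - 3*cos(a) + 1)^2 + sin(a)/(cos(a)^3 - 3*cos(a)^2 - 3*cos(a) + 1)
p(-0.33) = 1.07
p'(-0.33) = -0.48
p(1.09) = 3.72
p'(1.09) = 17.26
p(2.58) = -2.75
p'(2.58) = -7.22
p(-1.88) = -1.68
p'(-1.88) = -1.48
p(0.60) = 1.29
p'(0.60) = 1.27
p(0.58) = 1.27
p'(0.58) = 1.18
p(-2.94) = -16.97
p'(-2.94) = 162.65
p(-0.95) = 2.29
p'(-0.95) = -6.01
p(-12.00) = 1.25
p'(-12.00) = 1.12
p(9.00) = -4.29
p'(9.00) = -17.18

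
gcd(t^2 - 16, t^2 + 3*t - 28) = t - 4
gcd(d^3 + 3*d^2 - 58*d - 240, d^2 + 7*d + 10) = d + 5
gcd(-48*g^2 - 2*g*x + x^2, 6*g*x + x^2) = 6*g + x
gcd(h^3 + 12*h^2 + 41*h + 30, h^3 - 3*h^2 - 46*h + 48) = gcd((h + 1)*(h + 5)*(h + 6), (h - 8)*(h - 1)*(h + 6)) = h + 6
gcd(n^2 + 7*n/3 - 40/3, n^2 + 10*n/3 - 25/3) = n + 5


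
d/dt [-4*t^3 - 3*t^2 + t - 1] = -12*t^2 - 6*t + 1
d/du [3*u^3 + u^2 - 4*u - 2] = 9*u^2 + 2*u - 4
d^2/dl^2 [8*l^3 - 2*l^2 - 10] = 48*l - 4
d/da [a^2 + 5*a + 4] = 2*a + 5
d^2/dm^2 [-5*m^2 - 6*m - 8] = -10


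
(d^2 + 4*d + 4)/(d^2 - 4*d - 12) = (d + 2)/(d - 6)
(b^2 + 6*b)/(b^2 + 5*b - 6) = b/(b - 1)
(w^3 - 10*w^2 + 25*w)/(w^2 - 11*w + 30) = w*(w - 5)/(w - 6)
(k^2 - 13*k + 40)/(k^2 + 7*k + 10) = (k^2 - 13*k + 40)/(k^2 + 7*k + 10)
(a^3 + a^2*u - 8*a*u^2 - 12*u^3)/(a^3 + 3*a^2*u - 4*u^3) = (-a + 3*u)/(-a + u)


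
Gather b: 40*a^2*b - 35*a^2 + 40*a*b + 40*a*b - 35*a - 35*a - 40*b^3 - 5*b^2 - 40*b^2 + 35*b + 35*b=-35*a^2 - 70*a - 40*b^3 - 45*b^2 + b*(40*a^2 + 80*a + 70)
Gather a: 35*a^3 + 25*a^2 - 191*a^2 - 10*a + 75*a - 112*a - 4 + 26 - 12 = 35*a^3 - 166*a^2 - 47*a + 10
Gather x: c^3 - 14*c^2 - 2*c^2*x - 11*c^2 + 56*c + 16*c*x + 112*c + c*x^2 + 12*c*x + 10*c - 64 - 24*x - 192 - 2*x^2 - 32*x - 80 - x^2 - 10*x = c^3 - 25*c^2 + 178*c + x^2*(c - 3) + x*(-2*c^2 + 28*c - 66) - 336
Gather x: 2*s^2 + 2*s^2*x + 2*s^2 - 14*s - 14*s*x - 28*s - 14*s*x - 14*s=4*s^2 - 56*s + x*(2*s^2 - 28*s)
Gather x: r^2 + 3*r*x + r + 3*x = r^2 + r + x*(3*r + 3)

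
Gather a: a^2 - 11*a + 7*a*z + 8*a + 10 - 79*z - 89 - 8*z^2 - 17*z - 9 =a^2 + a*(7*z - 3) - 8*z^2 - 96*z - 88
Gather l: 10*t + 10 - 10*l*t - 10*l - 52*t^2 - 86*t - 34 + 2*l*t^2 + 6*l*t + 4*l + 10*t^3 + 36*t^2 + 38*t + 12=l*(2*t^2 - 4*t - 6) + 10*t^3 - 16*t^2 - 38*t - 12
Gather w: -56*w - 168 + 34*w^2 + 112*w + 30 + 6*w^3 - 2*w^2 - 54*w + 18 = 6*w^3 + 32*w^2 + 2*w - 120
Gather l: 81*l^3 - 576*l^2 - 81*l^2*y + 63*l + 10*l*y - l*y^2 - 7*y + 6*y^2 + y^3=81*l^3 + l^2*(-81*y - 576) + l*(-y^2 + 10*y + 63) + y^3 + 6*y^2 - 7*y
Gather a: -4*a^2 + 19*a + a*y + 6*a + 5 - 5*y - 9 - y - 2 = -4*a^2 + a*(y + 25) - 6*y - 6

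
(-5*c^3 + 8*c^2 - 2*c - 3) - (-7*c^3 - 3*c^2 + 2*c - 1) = 2*c^3 + 11*c^2 - 4*c - 2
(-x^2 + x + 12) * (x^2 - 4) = -x^4 + x^3 + 16*x^2 - 4*x - 48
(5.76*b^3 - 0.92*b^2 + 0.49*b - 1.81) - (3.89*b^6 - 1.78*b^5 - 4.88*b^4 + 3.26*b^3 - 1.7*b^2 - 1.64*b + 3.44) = -3.89*b^6 + 1.78*b^5 + 4.88*b^4 + 2.5*b^3 + 0.78*b^2 + 2.13*b - 5.25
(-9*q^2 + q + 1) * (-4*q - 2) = 36*q^3 + 14*q^2 - 6*q - 2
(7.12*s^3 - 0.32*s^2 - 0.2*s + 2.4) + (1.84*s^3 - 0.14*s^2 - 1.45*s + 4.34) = 8.96*s^3 - 0.46*s^2 - 1.65*s + 6.74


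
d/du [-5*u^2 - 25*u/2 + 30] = -10*u - 25/2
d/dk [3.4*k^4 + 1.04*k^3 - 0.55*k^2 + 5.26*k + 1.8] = 13.6*k^3 + 3.12*k^2 - 1.1*k + 5.26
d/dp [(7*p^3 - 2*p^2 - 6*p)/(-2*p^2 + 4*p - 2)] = (-7*p^3 + 21*p^2 - 10*p - 6)/(2*(p^3 - 3*p^2 + 3*p - 1))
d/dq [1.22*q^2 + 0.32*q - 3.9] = 2.44*q + 0.32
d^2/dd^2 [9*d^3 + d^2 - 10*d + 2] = 54*d + 2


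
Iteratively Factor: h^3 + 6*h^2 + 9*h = (h + 3)*(h^2 + 3*h) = h*(h + 3)*(h + 3)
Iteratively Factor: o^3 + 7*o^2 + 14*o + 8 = (o + 2)*(o^2 + 5*o + 4) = (o + 2)*(o + 4)*(o + 1)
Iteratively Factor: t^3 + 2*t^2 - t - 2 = (t - 1)*(t^2 + 3*t + 2) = (t - 1)*(t + 2)*(t + 1)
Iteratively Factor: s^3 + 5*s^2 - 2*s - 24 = (s + 4)*(s^2 + s - 6) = (s - 2)*(s + 4)*(s + 3)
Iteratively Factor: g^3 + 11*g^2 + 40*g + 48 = (g + 4)*(g^2 + 7*g + 12) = (g + 3)*(g + 4)*(g + 4)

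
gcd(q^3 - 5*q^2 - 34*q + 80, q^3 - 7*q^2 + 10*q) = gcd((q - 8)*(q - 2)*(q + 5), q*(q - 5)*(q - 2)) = q - 2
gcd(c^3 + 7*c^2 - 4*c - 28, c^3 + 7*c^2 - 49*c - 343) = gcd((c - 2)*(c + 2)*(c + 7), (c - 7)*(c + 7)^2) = c + 7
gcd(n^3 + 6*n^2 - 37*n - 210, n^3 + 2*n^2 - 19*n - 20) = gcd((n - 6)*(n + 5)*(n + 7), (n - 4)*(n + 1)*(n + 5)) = n + 5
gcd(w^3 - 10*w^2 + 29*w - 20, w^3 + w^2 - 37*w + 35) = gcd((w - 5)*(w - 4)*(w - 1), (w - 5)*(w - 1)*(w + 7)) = w^2 - 6*w + 5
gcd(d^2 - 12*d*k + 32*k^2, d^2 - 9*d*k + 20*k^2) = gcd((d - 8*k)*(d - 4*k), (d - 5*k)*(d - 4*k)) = d - 4*k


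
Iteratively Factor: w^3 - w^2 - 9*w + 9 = (w - 1)*(w^2 - 9) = (w - 1)*(w + 3)*(w - 3)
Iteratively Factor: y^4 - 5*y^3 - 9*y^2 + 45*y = (y - 5)*(y^3 - 9*y) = y*(y - 5)*(y^2 - 9) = y*(y - 5)*(y - 3)*(y + 3)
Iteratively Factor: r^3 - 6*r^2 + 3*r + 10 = (r - 5)*(r^2 - r - 2) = (r - 5)*(r + 1)*(r - 2)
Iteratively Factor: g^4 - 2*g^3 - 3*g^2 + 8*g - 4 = (g - 2)*(g^3 - 3*g + 2) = (g - 2)*(g - 1)*(g^2 + g - 2) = (g - 2)*(g - 1)^2*(g + 2)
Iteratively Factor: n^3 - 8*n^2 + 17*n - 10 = (n - 1)*(n^2 - 7*n + 10) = (n - 5)*(n - 1)*(n - 2)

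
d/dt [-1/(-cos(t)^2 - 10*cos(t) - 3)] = 2*(cos(t) + 5)*sin(t)/(cos(t)^2 + 10*cos(t) + 3)^2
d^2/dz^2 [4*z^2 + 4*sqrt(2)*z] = 8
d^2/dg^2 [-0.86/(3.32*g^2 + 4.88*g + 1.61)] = (18.958528*g^2 + 27.866752*g - 0.86*(6.64*g + 4.88)*(13.28*g + 9.76) + 9.193744)/(3.32*g^2 + 4.88*g + 1.61)^3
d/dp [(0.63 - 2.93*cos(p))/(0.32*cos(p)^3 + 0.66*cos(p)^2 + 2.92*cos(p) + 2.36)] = (-1.8752*cos(p)^3 - 1.329*cos(p)^2 + 0.8316*cos(p) + 8.7544)*sin(p)/(0.1024*cos(p)^6 + 0.4224*cos(p)^5 + 2.3044*cos(p)^4 + 5.3648*cos(p)^3 + 11.6416*cos(p)^2 + 13.7824*cos(p) + 5.5696)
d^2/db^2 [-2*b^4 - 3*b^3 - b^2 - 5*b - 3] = -24*b^2 - 18*b - 2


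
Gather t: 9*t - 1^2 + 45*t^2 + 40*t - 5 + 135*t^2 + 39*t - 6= 180*t^2 + 88*t - 12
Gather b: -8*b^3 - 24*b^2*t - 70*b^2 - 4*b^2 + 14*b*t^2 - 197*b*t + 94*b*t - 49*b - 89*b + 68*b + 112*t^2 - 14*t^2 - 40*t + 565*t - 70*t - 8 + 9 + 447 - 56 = -8*b^3 + b^2*(-24*t - 74) + b*(14*t^2 - 103*t - 70) + 98*t^2 + 455*t + 392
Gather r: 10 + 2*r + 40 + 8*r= 10*r + 50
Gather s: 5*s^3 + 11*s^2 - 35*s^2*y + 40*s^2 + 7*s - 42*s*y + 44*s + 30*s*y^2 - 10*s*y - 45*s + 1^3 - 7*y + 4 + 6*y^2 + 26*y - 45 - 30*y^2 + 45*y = 5*s^3 + s^2*(51 - 35*y) + s*(30*y^2 - 52*y + 6) - 24*y^2 + 64*y - 40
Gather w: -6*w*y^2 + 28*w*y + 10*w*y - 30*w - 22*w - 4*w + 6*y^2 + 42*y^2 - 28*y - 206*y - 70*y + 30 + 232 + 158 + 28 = w*(-6*y^2 + 38*y - 56) + 48*y^2 - 304*y + 448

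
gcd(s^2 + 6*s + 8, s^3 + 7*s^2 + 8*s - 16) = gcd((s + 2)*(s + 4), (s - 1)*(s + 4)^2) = s + 4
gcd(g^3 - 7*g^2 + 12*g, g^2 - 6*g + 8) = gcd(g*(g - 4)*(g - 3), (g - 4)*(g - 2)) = g - 4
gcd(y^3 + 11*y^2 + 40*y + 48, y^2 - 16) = y + 4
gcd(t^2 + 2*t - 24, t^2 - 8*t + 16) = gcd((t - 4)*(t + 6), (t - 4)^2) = t - 4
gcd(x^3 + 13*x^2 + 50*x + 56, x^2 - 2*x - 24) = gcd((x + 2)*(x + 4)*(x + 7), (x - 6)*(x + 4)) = x + 4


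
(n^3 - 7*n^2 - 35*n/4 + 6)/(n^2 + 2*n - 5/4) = (2*n^2 - 13*n - 24)/(2*n + 5)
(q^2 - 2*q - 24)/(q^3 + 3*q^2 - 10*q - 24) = (q - 6)/(q^2 - q - 6)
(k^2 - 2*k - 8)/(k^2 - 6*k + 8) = (k + 2)/(k - 2)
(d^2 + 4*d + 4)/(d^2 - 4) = (d + 2)/(d - 2)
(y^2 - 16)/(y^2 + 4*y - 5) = (y^2 - 16)/(y^2 + 4*y - 5)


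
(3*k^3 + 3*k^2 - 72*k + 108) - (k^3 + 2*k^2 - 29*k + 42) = 2*k^3 + k^2 - 43*k + 66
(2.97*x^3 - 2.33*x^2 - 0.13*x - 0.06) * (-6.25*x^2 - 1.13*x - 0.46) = -18.5625*x^5 + 11.2064*x^4 + 2.0792*x^3 + 1.5937*x^2 + 0.1276*x + 0.0276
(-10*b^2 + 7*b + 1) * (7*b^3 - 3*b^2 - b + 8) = -70*b^5 + 79*b^4 - 4*b^3 - 90*b^2 + 55*b + 8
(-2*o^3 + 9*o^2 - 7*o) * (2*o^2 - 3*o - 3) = -4*o^5 + 24*o^4 - 35*o^3 - 6*o^2 + 21*o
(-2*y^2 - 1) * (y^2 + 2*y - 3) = -2*y^4 - 4*y^3 + 5*y^2 - 2*y + 3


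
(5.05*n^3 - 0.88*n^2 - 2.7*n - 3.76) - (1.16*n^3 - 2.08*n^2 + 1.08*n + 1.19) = 3.89*n^3 + 1.2*n^2 - 3.78*n - 4.95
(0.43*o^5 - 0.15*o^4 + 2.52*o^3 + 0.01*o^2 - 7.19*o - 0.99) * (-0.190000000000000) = -0.0817*o^5 + 0.0285*o^4 - 0.4788*o^3 - 0.0019*o^2 + 1.3661*o + 0.1881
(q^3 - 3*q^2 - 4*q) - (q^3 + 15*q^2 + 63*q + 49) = -18*q^2 - 67*q - 49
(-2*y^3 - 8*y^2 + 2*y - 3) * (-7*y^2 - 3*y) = 14*y^5 + 62*y^4 + 10*y^3 + 15*y^2 + 9*y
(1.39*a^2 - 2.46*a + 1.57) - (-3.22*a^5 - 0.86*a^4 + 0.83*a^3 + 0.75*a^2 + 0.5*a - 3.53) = 3.22*a^5 + 0.86*a^4 - 0.83*a^3 + 0.64*a^2 - 2.96*a + 5.1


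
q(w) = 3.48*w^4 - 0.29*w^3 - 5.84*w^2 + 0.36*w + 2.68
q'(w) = 13.92*w^3 - 0.87*w^2 - 11.68*w + 0.36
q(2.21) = 54.84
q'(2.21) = 120.55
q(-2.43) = 92.82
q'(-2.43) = -176.13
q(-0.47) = 1.42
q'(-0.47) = 4.21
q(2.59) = 115.99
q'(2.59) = 206.12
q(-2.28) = 68.98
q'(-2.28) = -142.52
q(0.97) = 0.35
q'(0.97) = 0.92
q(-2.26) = 66.17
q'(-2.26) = -138.37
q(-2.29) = 70.41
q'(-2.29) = -144.62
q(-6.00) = 4363.00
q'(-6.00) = -2967.60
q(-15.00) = 175837.03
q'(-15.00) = -47000.19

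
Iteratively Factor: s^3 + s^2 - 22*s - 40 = (s + 2)*(s^2 - s - 20) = (s - 5)*(s + 2)*(s + 4)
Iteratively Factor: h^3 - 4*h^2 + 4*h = (h - 2)*(h^2 - 2*h) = h*(h - 2)*(h - 2)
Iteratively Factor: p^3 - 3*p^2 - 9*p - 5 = (p + 1)*(p^2 - 4*p - 5) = (p - 5)*(p + 1)*(p + 1)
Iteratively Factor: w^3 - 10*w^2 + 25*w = (w - 5)*(w^2 - 5*w) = (w - 5)^2*(w)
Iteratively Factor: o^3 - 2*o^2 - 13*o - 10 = (o + 1)*(o^2 - 3*o - 10) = (o - 5)*(o + 1)*(o + 2)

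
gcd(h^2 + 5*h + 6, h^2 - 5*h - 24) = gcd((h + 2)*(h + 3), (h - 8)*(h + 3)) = h + 3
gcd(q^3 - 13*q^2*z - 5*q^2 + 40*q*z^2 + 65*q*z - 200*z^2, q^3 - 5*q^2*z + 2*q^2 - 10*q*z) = -q + 5*z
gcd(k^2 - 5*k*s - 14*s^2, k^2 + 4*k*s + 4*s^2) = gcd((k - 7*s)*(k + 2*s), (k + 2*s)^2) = k + 2*s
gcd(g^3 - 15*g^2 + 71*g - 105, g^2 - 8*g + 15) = g^2 - 8*g + 15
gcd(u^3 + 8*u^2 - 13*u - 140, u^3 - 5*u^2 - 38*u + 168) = u - 4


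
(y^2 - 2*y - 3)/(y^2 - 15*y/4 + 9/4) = 4*(y + 1)/(4*y - 3)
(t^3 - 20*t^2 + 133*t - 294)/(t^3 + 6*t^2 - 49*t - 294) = (t^2 - 13*t + 42)/(t^2 + 13*t + 42)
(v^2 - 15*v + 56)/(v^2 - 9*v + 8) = (v - 7)/(v - 1)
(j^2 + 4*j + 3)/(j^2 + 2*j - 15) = (j^2 + 4*j + 3)/(j^2 + 2*j - 15)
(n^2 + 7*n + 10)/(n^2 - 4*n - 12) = (n + 5)/(n - 6)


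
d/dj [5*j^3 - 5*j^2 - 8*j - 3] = 15*j^2 - 10*j - 8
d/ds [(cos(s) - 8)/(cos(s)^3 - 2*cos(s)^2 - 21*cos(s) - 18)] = (67*cos(s)/2 - 13*cos(2*s) + cos(3*s)/2 + 173)*sin(s)/((cos(s) - 6)^2*(cos(s) + 1)^2*(cos(s) + 3)^2)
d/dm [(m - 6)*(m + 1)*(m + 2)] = 3*m^2 - 6*m - 16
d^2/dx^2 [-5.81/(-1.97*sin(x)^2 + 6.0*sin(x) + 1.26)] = (90.192116*sin(x)^4 - 206.0226*sin(x)^3 + 131.558154*sin(x)^2 + 368.1216*sin(x) - 447.163164)/(-1.97*sin(x)^2 + 6.0*sin(x) + 1.26)^3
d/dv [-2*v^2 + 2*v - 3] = 2 - 4*v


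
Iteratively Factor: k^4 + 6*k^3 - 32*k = (k)*(k^3 + 6*k^2 - 32) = k*(k - 2)*(k^2 + 8*k + 16) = k*(k - 2)*(k + 4)*(k + 4)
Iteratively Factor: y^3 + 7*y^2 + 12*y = (y)*(y^2 + 7*y + 12) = y*(y + 4)*(y + 3)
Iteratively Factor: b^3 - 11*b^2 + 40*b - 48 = (b - 3)*(b^2 - 8*b + 16) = (b - 4)*(b - 3)*(b - 4)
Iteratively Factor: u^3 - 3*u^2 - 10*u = (u - 5)*(u^2 + 2*u) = u*(u - 5)*(u + 2)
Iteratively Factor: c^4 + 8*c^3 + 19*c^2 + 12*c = (c)*(c^3 + 8*c^2 + 19*c + 12) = c*(c + 1)*(c^2 + 7*c + 12) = c*(c + 1)*(c + 4)*(c + 3)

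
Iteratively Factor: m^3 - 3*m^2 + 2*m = (m - 1)*(m^2 - 2*m) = (m - 2)*(m - 1)*(m)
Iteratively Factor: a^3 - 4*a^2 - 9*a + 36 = (a + 3)*(a^2 - 7*a + 12) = (a - 4)*(a + 3)*(a - 3)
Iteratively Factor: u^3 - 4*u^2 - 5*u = (u - 5)*(u^2 + u) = u*(u - 5)*(u + 1)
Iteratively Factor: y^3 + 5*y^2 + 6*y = (y + 3)*(y^2 + 2*y) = (y + 2)*(y + 3)*(y)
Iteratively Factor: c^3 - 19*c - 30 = (c + 2)*(c^2 - 2*c - 15) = (c + 2)*(c + 3)*(c - 5)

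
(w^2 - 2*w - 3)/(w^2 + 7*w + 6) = (w - 3)/(w + 6)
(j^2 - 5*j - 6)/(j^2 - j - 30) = (j + 1)/(j + 5)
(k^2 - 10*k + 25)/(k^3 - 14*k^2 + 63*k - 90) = (k - 5)/(k^2 - 9*k + 18)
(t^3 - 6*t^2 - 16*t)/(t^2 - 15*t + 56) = t*(t + 2)/(t - 7)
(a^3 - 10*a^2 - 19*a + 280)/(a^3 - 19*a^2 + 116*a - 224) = (a + 5)/(a - 4)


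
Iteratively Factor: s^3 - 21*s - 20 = (s + 1)*(s^2 - s - 20) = (s + 1)*(s + 4)*(s - 5)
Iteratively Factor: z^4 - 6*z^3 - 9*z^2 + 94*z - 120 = (z - 5)*(z^3 - z^2 - 14*z + 24) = (z - 5)*(z + 4)*(z^2 - 5*z + 6) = (z - 5)*(z - 3)*(z + 4)*(z - 2)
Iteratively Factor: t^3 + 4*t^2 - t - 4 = (t + 1)*(t^2 + 3*t - 4) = (t + 1)*(t + 4)*(t - 1)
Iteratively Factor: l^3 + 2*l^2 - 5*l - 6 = (l + 3)*(l^2 - l - 2) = (l + 1)*(l + 3)*(l - 2)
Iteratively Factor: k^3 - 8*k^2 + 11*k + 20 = (k - 4)*(k^2 - 4*k - 5) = (k - 4)*(k + 1)*(k - 5)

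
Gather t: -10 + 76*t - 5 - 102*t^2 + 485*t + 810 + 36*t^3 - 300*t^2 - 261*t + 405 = 36*t^3 - 402*t^2 + 300*t + 1200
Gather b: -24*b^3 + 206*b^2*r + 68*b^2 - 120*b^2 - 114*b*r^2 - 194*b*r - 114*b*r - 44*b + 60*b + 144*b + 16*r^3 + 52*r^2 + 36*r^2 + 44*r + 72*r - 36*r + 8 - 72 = -24*b^3 + b^2*(206*r - 52) + b*(-114*r^2 - 308*r + 160) + 16*r^3 + 88*r^2 + 80*r - 64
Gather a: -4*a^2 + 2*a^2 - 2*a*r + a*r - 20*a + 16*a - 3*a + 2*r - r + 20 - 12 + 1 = -2*a^2 + a*(-r - 7) + r + 9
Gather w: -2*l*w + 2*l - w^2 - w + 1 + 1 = 2*l - w^2 + w*(-2*l - 1) + 2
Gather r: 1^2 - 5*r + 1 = 2 - 5*r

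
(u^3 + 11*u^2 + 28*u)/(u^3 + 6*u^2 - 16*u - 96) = u*(u + 7)/(u^2 + 2*u - 24)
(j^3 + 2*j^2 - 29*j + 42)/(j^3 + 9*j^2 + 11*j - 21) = (j^2 - 5*j + 6)/(j^2 + 2*j - 3)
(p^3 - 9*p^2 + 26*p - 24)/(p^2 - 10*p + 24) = (p^2 - 5*p + 6)/(p - 6)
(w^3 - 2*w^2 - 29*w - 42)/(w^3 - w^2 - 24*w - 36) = (w - 7)/(w - 6)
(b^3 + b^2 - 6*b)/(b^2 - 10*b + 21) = b*(b^2 + b - 6)/(b^2 - 10*b + 21)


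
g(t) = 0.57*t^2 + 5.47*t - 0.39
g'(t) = 1.14*t + 5.47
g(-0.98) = -5.20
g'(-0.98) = 4.35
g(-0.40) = -2.49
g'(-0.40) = 5.01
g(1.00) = 5.65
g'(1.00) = 6.61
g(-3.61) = -12.71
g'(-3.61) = 1.35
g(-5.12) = -13.45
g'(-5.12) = -0.37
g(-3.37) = -12.35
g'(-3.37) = 1.63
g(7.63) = 74.53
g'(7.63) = 14.17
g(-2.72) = -11.05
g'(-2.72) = 2.37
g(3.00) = 21.15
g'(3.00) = 8.89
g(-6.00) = -12.69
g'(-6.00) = -1.37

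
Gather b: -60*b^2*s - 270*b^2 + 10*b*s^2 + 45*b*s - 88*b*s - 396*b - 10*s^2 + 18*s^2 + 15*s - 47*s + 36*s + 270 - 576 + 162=b^2*(-60*s - 270) + b*(10*s^2 - 43*s - 396) + 8*s^2 + 4*s - 144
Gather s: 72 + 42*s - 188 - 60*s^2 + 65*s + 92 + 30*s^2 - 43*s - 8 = -30*s^2 + 64*s - 32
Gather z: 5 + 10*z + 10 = 10*z + 15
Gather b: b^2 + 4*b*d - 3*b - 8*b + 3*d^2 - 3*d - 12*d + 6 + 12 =b^2 + b*(4*d - 11) + 3*d^2 - 15*d + 18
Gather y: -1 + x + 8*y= x + 8*y - 1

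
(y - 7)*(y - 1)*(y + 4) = y^3 - 4*y^2 - 25*y + 28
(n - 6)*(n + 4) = n^2 - 2*n - 24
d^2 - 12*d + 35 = (d - 7)*(d - 5)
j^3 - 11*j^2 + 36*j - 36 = (j - 6)*(j - 3)*(j - 2)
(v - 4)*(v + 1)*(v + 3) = v^3 - 13*v - 12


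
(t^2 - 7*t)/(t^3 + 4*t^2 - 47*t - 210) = t/(t^2 + 11*t + 30)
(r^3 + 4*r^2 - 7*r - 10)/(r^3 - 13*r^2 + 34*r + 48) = (r^2 + 3*r - 10)/(r^2 - 14*r + 48)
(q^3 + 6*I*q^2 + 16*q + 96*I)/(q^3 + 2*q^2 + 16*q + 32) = (q + 6*I)/(q + 2)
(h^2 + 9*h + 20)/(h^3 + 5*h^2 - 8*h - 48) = (h + 5)/(h^2 + h - 12)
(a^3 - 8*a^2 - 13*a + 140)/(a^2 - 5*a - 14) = (a^2 - a - 20)/(a + 2)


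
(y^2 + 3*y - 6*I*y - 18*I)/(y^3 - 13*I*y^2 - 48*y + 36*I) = (y + 3)/(y^2 - 7*I*y - 6)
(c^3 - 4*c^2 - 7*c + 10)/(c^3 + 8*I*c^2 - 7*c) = (c^3 - 4*c^2 - 7*c + 10)/(c*(c^2 + 8*I*c - 7))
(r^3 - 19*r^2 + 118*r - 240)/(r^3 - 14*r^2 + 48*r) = (r - 5)/r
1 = 1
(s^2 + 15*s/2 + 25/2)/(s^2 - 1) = (2*s^2 + 15*s + 25)/(2*(s^2 - 1))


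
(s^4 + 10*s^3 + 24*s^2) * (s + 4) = s^5 + 14*s^4 + 64*s^3 + 96*s^2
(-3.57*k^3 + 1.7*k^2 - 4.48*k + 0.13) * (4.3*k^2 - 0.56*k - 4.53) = -15.351*k^5 + 9.3092*k^4 - 4.0439*k^3 - 4.6332*k^2 + 20.2216*k - 0.5889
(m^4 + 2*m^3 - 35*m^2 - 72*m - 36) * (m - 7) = m^5 - 5*m^4 - 49*m^3 + 173*m^2 + 468*m + 252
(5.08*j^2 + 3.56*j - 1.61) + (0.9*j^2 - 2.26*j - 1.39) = 5.98*j^2 + 1.3*j - 3.0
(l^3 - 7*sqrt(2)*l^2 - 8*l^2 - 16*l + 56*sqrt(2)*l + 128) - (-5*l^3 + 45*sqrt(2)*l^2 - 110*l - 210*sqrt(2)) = 6*l^3 - 52*sqrt(2)*l^2 - 8*l^2 + 56*sqrt(2)*l + 94*l + 128 + 210*sqrt(2)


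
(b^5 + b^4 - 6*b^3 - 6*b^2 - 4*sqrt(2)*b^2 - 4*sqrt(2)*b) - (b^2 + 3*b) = b^5 + b^4 - 6*b^3 - 7*b^2 - 4*sqrt(2)*b^2 - 4*sqrt(2)*b - 3*b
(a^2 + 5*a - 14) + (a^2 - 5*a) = 2*a^2 - 14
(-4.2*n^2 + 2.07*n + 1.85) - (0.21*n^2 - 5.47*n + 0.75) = -4.41*n^2 + 7.54*n + 1.1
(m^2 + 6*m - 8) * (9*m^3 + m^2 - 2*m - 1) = 9*m^5 + 55*m^4 - 68*m^3 - 21*m^2 + 10*m + 8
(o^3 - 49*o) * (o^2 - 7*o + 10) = o^5 - 7*o^4 - 39*o^3 + 343*o^2 - 490*o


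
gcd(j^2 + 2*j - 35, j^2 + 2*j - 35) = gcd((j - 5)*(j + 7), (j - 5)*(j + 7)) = j^2 + 2*j - 35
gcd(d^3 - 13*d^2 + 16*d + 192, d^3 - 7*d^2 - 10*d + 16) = d - 8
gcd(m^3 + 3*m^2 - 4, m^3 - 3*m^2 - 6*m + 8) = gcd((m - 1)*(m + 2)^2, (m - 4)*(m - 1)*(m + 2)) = m^2 + m - 2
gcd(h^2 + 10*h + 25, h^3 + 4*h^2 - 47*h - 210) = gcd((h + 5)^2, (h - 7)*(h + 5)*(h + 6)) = h + 5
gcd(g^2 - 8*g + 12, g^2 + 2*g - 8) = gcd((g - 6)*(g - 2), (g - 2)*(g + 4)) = g - 2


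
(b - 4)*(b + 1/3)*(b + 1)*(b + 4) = b^4 + 4*b^3/3 - 47*b^2/3 - 64*b/3 - 16/3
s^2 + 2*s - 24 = (s - 4)*(s + 6)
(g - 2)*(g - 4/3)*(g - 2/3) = g^3 - 4*g^2 + 44*g/9 - 16/9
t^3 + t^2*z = t^2*(t + z)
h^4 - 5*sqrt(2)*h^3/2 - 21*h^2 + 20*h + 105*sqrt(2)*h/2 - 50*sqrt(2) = (h - 4)*(h - 1)*(h + 5)*(h - 5*sqrt(2)/2)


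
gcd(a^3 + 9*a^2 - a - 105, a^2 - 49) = a + 7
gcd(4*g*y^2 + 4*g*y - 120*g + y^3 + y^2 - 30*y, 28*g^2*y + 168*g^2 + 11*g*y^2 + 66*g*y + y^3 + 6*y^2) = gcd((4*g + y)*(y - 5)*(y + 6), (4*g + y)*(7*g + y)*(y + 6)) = 4*g*y + 24*g + y^2 + 6*y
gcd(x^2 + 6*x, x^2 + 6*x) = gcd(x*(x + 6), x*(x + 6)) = x^2 + 6*x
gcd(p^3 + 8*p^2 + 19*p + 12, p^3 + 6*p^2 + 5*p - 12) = p^2 + 7*p + 12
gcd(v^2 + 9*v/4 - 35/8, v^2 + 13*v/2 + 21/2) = v + 7/2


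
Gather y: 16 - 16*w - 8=8 - 16*w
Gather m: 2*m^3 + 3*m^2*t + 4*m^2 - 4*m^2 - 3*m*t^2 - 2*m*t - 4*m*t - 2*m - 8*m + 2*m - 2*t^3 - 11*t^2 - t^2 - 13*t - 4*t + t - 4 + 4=2*m^3 + 3*m^2*t + m*(-3*t^2 - 6*t - 8) - 2*t^3 - 12*t^2 - 16*t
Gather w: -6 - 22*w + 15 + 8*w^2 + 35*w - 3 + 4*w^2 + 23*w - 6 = 12*w^2 + 36*w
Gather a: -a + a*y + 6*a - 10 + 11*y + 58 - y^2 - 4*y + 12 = a*(y + 5) - y^2 + 7*y + 60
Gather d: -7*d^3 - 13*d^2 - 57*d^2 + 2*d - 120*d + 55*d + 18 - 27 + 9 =-7*d^3 - 70*d^2 - 63*d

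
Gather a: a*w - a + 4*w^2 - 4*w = a*(w - 1) + 4*w^2 - 4*w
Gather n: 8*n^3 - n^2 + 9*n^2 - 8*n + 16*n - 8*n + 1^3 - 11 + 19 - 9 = 8*n^3 + 8*n^2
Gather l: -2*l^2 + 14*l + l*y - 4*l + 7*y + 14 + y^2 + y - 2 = -2*l^2 + l*(y + 10) + y^2 + 8*y + 12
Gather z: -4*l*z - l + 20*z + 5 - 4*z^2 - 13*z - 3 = -l - 4*z^2 + z*(7 - 4*l) + 2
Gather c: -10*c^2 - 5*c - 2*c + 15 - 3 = -10*c^2 - 7*c + 12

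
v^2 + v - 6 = (v - 2)*(v + 3)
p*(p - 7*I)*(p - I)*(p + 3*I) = p^4 - 5*I*p^3 + 17*p^2 - 21*I*p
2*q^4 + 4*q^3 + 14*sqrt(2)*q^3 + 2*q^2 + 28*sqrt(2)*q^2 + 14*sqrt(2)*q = q*(q + 7*sqrt(2))*(sqrt(2)*q + sqrt(2))^2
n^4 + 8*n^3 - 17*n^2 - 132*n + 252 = (n - 3)*(n - 2)*(n + 6)*(n + 7)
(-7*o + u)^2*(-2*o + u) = -98*o^3 + 77*o^2*u - 16*o*u^2 + u^3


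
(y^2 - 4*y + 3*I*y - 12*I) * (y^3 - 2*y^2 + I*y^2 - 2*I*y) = y^5 - 6*y^4 + 4*I*y^4 + 5*y^3 - 24*I*y^3 + 18*y^2 + 32*I*y^2 - 24*y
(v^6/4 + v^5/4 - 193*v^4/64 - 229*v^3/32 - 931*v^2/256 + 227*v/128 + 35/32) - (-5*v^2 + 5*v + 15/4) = v^6/4 + v^5/4 - 193*v^4/64 - 229*v^3/32 + 349*v^2/256 - 413*v/128 - 85/32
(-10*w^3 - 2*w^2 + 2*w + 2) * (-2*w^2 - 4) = 20*w^5 + 4*w^4 + 36*w^3 + 4*w^2 - 8*w - 8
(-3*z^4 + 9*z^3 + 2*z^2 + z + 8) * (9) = -27*z^4 + 81*z^3 + 18*z^2 + 9*z + 72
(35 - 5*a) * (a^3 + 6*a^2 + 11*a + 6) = -5*a^4 + 5*a^3 + 155*a^2 + 355*a + 210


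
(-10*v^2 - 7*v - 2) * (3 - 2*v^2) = 20*v^4 + 14*v^3 - 26*v^2 - 21*v - 6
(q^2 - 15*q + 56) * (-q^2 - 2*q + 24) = -q^4 + 13*q^3 - 2*q^2 - 472*q + 1344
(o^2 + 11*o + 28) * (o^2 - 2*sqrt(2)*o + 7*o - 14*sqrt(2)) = o^4 - 2*sqrt(2)*o^3 + 18*o^3 - 36*sqrt(2)*o^2 + 105*o^2 - 210*sqrt(2)*o + 196*o - 392*sqrt(2)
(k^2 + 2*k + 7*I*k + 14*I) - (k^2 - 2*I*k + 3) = 2*k + 9*I*k - 3 + 14*I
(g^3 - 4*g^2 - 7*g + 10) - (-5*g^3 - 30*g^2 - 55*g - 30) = 6*g^3 + 26*g^2 + 48*g + 40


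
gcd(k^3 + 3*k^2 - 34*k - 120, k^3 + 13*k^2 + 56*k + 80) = k^2 + 9*k + 20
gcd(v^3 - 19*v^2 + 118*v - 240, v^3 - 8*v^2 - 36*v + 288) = v^2 - 14*v + 48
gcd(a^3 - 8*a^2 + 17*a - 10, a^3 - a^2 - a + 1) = a - 1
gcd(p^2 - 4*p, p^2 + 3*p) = p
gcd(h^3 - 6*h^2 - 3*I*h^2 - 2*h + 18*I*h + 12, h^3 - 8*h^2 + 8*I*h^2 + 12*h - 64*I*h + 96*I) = h - 6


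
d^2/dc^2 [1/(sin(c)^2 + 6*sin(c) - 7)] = -(4*sin(c)^3 + 22*sin(c)^2 + 80*sin(c) + 86)/((sin(c) - 1)^2*(sin(c) + 7)^3)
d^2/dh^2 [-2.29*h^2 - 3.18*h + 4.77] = -4.58000000000000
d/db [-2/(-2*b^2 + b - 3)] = 2*(1 - 4*b)/(2*b^2 - b + 3)^2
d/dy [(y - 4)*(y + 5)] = 2*y + 1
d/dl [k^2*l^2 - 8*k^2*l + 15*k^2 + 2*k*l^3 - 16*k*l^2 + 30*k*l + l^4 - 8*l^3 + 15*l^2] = 2*k^2*l - 8*k^2 + 6*k*l^2 - 32*k*l + 30*k + 4*l^3 - 24*l^2 + 30*l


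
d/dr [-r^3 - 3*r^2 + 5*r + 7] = -3*r^2 - 6*r + 5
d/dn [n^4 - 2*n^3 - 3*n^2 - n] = 4*n^3 - 6*n^2 - 6*n - 1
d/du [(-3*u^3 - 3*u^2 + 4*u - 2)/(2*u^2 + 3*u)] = (-6*u^4 - 18*u^3 - 17*u^2 + 8*u + 6)/(u^2*(4*u^2 + 12*u + 9))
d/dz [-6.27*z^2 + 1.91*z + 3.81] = 1.91 - 12.54*z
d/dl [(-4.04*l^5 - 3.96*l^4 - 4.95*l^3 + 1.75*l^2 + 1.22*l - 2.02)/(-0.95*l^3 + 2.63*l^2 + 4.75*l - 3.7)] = (7.676*l^7 - 28.1136*l^6 - 97.5896*l^5 + 6.95399999999999*l^4 + 13.901*l^3 + 54.2919*l^2 - 2.3248*l + 5.081)/(0.9025*l^6 - 4.997*l^5 - 2.1081*l^4 + 32.015*l^3 + 3.1005*l^2 - 35.15*l + 13.69)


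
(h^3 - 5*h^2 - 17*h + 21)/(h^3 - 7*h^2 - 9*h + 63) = (h - 1)/(h - 3)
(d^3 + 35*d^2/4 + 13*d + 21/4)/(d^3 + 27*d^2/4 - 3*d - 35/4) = (4*d + 3)/(4*d - 5)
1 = 1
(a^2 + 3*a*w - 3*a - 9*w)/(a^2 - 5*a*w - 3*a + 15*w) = (-a - 3*w)/(-a + 5*w)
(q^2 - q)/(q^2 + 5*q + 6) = q*(q - 1)/(q^2 + 5*q + 6)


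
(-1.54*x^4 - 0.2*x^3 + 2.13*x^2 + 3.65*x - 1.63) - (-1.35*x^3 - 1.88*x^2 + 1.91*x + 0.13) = -1.54*x^4 + 1.15*x^3 + 4.01*x^2 + 1.74*x - 1.76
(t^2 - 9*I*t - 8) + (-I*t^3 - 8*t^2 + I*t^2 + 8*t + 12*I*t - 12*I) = -I*t^3 - 7*t^2 + I*t^2 + 8*t + 3*I*t - 8 - 12*I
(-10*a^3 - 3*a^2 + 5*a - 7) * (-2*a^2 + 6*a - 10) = 20*a^5 - 54*a^4 + 72*a^3 + 74*a^2 - 92*a + 70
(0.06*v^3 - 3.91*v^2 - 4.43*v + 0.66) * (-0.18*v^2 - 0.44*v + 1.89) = -0.0108*v^5 + 0.6774*v^4 + 2.6312*v^3 - 5.5595*v^2 - 8.6631*v + 1.2474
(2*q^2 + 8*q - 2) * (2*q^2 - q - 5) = 4*q^4 + 14*q^3 - 22*q^2 - 38*q + 10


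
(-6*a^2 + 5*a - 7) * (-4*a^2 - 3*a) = 24*a^4 - 2*a^3 + 13*a^2 + 21*a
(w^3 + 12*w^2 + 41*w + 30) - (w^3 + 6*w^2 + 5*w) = 6*w^2 + 36*w + 30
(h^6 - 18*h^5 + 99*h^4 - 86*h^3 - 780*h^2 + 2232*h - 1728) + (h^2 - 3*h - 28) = h^6 - 18*h^5 + 99*h^4 - 86*h^3 - 779*h^2 + 2229*h - 1756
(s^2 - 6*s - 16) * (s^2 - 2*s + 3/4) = s^4 - 8*s^3 - 13*s^2/4 + 55*s/2 - 12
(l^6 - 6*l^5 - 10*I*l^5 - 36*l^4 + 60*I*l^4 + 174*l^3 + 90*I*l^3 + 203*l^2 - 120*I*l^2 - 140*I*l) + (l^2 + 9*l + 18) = l^6 - 6*l^5 - 10*I*l^5 - 36*l^4 + 60*I*l^4 + 174*l^3 + 90*I*l^3 + 204*l^2 - 120*I*l^2 + 9*l - 140*I*l + 18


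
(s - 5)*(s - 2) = s^2 - 7*s + 10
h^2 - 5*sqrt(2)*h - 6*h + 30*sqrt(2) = (h - 6)*(h - 5*sqrt(2))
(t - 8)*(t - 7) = t^2 - 15*t + 56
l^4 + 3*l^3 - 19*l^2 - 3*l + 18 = (l - 3)*(l - 1)*(l + 1)*(l + 6)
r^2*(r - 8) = r^3 - 8*r^2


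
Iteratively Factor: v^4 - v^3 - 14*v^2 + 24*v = (v)*(v^3 - v^2 - 14*v + 24) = v*(v - 3)*(v^2 + 2*v - 8) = v*(v - 3)*(v + 4)*(v - 2)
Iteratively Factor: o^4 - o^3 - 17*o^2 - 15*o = (o - 5)*(o^3 + 4*o^2 + 3*o) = (o - 5)*(o + 1)*(o^2 + 3*o) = (o - 5)*(o + 1)*(o + 3)*(o)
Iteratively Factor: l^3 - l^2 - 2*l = (l + 1)*(l^2 - 2*l) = (l - 2)*(l + 1)*(l)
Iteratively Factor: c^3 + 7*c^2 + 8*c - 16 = (c + 4)*(c^2 + 3*c - 4) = (c + 4)^2*(c - 1)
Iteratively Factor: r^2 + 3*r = (r + 3)*(r)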